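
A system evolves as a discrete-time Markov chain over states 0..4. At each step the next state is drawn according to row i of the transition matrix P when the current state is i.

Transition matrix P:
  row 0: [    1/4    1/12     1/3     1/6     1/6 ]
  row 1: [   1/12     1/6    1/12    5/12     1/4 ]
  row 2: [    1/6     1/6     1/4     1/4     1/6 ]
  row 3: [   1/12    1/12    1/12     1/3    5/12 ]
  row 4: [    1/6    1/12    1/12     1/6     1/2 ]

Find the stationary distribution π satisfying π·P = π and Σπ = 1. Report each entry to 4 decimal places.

π = [0.1500, 0.1041, 0.1450, 0.2457, 0.3552]

Balance equations π_j = Σ_i π_i·P[i][j]:
  π_0 = 1/4·π_0 + 1/12·π_1 + 1/6·π_2 + 1/12·π_3 + 1/6·π_4
  π_1 = 1/12·π_0 + 1/6·π_1 + 1/6·π_2 + 1/12·π_3 + 1/12·π_4
  π_2 = 1/3·π_0 + 1/12·π_1 + 1/4·π_2 + 1/12·π_3 + 1/12·π_4
  π_3 = 1/6·π_0 + 5/12·π_1 + 1/4·π_2 + 1/3·π_3 + 1/6·π_4
  normalize: π_0 + π_1 + π_2 + π_3 + π_4 = 1
Solving the linear system gives exactly π = [913/6086, 1267/12172, 1765/12172, 2991/12172, 4323/12172].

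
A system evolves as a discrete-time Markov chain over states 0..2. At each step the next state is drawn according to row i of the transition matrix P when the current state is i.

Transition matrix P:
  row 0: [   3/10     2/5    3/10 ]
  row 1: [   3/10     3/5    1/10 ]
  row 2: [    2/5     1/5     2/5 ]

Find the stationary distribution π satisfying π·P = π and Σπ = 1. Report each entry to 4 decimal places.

π = [0.3235, 0.4412, 0.2353]

Balance equations π_j = Σ_i π_i·P[i][j]:
  π_0 = 3/10·π_0 + 3/10·π_1 + 2/5·π_2
  π_1 = 2/5·π_0 + 3/5·π_1 + 1/5·π_2
  normalize: π_0 + π_1 + π_2 = 1
Solving the linear system gives exactly π = [11/34, 15/34, 4/17].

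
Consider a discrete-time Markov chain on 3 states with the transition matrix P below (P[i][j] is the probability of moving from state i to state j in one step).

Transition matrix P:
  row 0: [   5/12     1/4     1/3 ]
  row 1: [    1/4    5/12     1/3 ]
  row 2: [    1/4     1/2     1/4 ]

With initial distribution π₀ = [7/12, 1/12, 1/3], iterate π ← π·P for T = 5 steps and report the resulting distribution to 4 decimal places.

π = [0.3000, 0.3923, 0.3077]

t=0: π = [0.5833, 0.0833, 0.3333]
t=1: π = [0.3472, 0.3472, 0.3056]
t=2: π = [0.3079, 0.3843, 0.3079]
t=3: π = [0.3013, 0.3910, 0.3077]
t=4: π = [0.3002, 0.3921, 0.3077]
t=5: π = [0.3000, 0.3923, 0.3077]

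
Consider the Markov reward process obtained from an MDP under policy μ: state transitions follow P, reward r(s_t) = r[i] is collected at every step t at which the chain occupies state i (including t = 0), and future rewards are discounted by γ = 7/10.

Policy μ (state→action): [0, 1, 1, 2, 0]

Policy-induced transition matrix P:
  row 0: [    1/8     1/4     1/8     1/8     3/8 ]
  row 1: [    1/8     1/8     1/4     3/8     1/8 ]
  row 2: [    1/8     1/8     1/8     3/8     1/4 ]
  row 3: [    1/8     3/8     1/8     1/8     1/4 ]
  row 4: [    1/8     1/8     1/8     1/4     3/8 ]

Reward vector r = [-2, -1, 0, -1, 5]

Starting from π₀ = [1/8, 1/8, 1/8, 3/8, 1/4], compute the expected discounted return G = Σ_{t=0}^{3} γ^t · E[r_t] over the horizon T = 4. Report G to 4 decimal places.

G = 1.5463

t=0: π = [0.1250, 0.1250, 0.1250, 0.3750, 0.2500], E[r] = 0.5000, γ^t·E[r] = 0.500000, running G = 0.500000
t=1: π = [0.1250, 0.2344, 0.1406, 0.2188, 0.2813], E[r] = 0.7031, γ^t·E[r] = 0.492188, running G = 0.992188
t=2: π = [0.1250, 0.1953, 0.1543, 0.2539, 0.2715], E[r] = 0.6582, γ^t·E[r] = 0.322520, running G = 1.314707
t=3: π = [0.1250, 0.2041, 0.1494, 0.2463, 0.2751], E[r] = 0.6753, γ^t·E[r] = 0.231625, running G = 1.546333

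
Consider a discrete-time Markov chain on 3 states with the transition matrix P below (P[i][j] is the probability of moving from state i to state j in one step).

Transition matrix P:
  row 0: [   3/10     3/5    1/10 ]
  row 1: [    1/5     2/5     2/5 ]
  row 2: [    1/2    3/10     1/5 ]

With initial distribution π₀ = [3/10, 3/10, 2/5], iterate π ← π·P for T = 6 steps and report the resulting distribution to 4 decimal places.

t=0: π = [0.3000, 0.3000, 0.4000]
t=1: π = [0.3500, 0.4200, 0.2300]
t=2: π = [0.3040, 0.4470, 0.2490]
t=3: π = [0.3051, 0.4359, 0.2590]
t=4: π = [0.3082, 0.4351, 0.2567]
t=5: π = [0.3078, 0.4360, 0.2562]
t=6: π = [0.3076, 0.4359, 0.2564]

π = [0.3076, 0.4359, 0.2564]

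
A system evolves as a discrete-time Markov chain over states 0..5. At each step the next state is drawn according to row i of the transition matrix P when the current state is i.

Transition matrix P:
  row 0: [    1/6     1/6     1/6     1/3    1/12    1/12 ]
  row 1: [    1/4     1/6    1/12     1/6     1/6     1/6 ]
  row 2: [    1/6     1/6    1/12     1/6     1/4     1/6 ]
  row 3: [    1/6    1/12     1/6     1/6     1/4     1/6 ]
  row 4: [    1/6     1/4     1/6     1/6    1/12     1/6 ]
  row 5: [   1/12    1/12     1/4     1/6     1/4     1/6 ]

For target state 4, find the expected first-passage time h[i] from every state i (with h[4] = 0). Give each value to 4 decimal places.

First-step conditioning: h[4] = 0; for i ≠ 4, h[i] = 1 + Σ_k P[i][k]·h[k].
  h[0] = 1 + 1/6·h[0] + 1/6·h[1] + 1/6·h[2] + 1/3·h[3] + 1/12·h[5]
  h[1] = 1 + 1/4·h[0] + 1/6·h[1] + 1/12·h[2] + 1/6·h[3] + 1/6·h[5]
  h[2] = 1 + 1/6·h[0] + 1/6·h[1] + 1/12·h[2] + 1/6·h[3] + 1/6·h[5]
  h[3] = 1 + 1/6·h[0] + 1/12·h[1] + 1/6·h[2] + 1/6·h[3] + 1/6·h[5]
  h[5] = 1 + 1/12·h[0] + 1/12·h[1] + 1/4·h[2] + 1/6·h[3] + 1/6·h[5]
Solving the 5×5 linear system over states ≠ 4 gives exactly h = [48096/8693, 45216/8693, 41208/8693, 40874/8693, 0, 40300/8693] (h[4] = 0 is the target).

h = [5.5327, 5.2014, 4.7404, 4.7019, 0.0000, 4.6359]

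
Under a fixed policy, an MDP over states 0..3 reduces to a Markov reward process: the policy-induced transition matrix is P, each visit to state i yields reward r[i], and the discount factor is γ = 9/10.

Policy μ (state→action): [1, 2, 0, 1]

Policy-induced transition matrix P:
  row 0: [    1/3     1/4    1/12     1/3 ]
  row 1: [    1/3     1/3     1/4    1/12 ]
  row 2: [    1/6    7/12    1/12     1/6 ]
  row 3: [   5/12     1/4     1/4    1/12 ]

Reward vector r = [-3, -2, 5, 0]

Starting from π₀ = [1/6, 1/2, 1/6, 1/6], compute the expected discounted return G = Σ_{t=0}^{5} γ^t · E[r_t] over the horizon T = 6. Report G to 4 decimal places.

G = -3.4760

t=0: π = [0.1667, 0.5000, 0.1667, 0.1667], E[r] = -0.6667, γ^t·E[r] = -0.666667, running G = -0.666667
t=1: π = [0.3194, 0.3472, 0.1944, 0.1389], E[r] = -0.6806, γ^t·E[r] = -0.612500, running G = -1.279167
t=2: π = [0.3125, 0.3438, 0.1644, 0.1794], E[r] = -0.8032, γ^t·E[r] = -0.650625, running G = -1.929792
t=3: π = [0.3209, 0.3334, 0.1705, 0.1752], E[r] = -0.7769, γ^t·E[r] = -0.566367, running G = -2.496159
t=4: π = [0.3195, 0.3346, 0.1681, 0.1778], E[r] = -0.7873, γ^t·E[r] = -0.516544, running G = -3.012703
t=5: π = [0.3201, 0.3339, 0.1687, 0.1772], E[r] = -0.7846, γ^t·E[r] = -0.463279, running G = -3.475982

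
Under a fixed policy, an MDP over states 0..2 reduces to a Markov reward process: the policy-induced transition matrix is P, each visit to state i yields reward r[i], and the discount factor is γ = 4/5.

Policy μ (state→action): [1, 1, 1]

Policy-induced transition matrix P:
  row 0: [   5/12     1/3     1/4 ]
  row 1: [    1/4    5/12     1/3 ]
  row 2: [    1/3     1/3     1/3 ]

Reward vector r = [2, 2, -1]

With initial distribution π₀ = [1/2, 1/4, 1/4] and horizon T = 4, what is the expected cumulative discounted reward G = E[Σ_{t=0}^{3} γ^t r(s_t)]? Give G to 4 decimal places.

t=0: π = [0.5000, 0.2500, 0.2500], E[r] = 1.2500, γ^t·E[r] = 1.250000, running G = 1.250000
t=1: π = [0.3542, 0.3542, 0.2917], E[r] = 1.1250, γ^t·E[r] = 0.900000, running G = 2.150000
t=2: π = [0.3333, 0.3628, 0.3038], E[r] = 1.0885, γ^t·E[r] = 0.696667, running G = 2.846667
t=3: π = [0.3309, 0.3636, 0.3056], E[r] = 1.0833, γ^t·E[r] = 0.554667, running G = 3.401333

G = 3.4013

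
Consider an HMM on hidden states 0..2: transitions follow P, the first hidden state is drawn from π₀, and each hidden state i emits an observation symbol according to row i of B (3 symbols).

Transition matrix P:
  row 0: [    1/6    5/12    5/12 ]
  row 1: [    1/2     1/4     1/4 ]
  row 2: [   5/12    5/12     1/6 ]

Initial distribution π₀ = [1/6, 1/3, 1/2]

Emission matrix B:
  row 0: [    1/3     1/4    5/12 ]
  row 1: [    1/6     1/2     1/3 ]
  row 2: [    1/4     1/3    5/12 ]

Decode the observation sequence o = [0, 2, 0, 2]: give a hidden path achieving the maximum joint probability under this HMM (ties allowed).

path = [2, 1, 0, 2]

t=0: δ = [5.556e-02, 5.556e-02, 1.250e-01]  (obs o_0=0)
t=1: δ = [2.170e-02, 1.736e-02, 9.645e-03]  ψ = [2, 2, 0]  (obs o_1=2)
t=2: δ = [2.894e-03, 1.507e-03, 2.261e-03]  ψ = [1, 0, 0]  (obs o_2=0)
t=3: δ = [3.925e-04, 4.019e-04, 5.023e-04]  ψ = [2, 0, 0]  (obs o_3=2)
backtrack: best end state = 2; path = [2, 1, 0, 2]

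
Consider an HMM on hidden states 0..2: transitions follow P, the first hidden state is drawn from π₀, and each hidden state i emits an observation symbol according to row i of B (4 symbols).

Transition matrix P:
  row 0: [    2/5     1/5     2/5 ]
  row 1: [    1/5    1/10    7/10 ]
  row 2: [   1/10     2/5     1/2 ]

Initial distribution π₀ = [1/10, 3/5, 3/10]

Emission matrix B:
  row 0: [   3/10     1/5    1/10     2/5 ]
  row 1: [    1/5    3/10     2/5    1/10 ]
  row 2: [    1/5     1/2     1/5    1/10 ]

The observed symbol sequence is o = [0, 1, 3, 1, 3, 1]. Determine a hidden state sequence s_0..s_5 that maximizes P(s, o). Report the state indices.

t=0: δ = [3.000e-02, 1.200e-01, 6.000e-02]  (obs o_0=0)
t=1: δ = [4.800e-03, 7.200e-03, 4.200e-02]  ψ = [1, 2, 1]  (obs o_1=1)
t=2: δ = [1.680e-03, 1.680e-03, 2.100e-03]  ψ = [2, 2, 2]  (obs o_2=3)
t=3: δ = [1.344e-04, 2.520e-04, 5.880e-04]  ψ = [0, 2, 1]  (obs o_3=1)
t=4: δ = [2.352e-05, 2.352e-05, 2.940e-05]  ψ = [2, 2, 2]  (obs o_4=3)
t=5: δ = [1.882e-06, 3.528e-06, 8.232e-06]  ψ = [0, 2, 1]  (obs o_5=1)
backtrack: best end state = 2; path = [1, 2, 1, 2, 1, 2]

path = [1, 2, 1, 2, 1, 2]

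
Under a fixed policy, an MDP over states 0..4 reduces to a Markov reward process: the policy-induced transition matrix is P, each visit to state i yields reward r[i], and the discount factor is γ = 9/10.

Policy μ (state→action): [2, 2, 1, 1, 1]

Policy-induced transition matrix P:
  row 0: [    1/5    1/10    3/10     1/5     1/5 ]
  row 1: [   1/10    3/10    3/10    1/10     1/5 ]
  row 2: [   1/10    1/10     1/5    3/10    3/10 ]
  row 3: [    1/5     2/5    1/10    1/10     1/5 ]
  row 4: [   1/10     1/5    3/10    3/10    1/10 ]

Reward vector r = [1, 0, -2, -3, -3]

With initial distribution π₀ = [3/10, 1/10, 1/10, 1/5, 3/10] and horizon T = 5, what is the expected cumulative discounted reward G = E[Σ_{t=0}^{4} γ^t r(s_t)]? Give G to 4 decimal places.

G = -6.1765

t=0: π = [0.3000, 0.1000, 0.1000, 0.2000, 0.3000], E[r] = -1.4000, γ^t·E[r] = -1.400000, running G = -1.400000
t=1: π = [0.1500, 0.2100, 0.2500, 0.2100, 0.1800], E[r] = -1.5200, γ^t·E[r] = -1.368000, running G = -2.768000
t=2: π = [0.1360, 0.2230, 0.2330, 0.2010, 0.2070], E[r] = -1.5540, γ^t·E[r] = -1.258740, running G = -4.026740
t=3: π = [0.1337, 0.2256, 0.2365, 0.2016, 0.2026], E[r] = -1.5519, γ^t·E[r] = -1.131335, running G = -5.158075
t=4: π = [0.1335, 0.2259, 0.2360, 0.2012, 0.2034], E[r] = -1.5523, γ^t·E[r] = -1.018444, running G = -6.176519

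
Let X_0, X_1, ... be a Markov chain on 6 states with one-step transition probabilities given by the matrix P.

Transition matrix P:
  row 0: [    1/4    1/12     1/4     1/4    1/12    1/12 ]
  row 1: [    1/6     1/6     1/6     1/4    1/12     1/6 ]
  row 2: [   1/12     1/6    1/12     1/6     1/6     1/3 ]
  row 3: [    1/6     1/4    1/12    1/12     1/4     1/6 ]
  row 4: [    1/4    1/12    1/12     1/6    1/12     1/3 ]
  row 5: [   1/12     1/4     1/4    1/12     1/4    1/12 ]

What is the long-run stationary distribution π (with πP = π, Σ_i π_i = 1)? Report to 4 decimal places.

π = [0.1645, 0.1695, 0.1564, 0.1650, 0.1554, 0.1892]

Balance equations π_j = Σ_i π_i·P[i][j]:
  π_0 = 1/4·π_0 + 1/6·π_1 + 1/12·π_2 + 1/6·π_3 + 1/4·π_4 + 1/12·π_5
  π_1 = 1/12·π_0 + 1/6·π_1 + 1/6·π_2 + 1/4·π_3 + 1/12·π_4 + 1/4·π_5
  π_2 = 1/4·π_0 + 1/6·π_1 + 1/12·π_2 + 1/12·π_3 + 1/12·π_4 + 1/4·π_5
  π_3 = 1/4·π_0 + 1/4·π_1 + 1/6·π_2 + 1/12·π_3 + 1/6·π_4 + 1/12·π_5
  π_4 = 1/12·π_0 + 1/12·π_1 + 1/6·π_2 + 1/4·π_3 + 1/12·π_4 + 1/4·π_5
  normalize: π_0 + π_1 + π_2 + π_3 + π_4 + π_5 = 1
Solving the linear system gives exactly π = [50221/305240, 6468/38155, 23871/152620, 1937/11740, 5929/38155, 57739/305240].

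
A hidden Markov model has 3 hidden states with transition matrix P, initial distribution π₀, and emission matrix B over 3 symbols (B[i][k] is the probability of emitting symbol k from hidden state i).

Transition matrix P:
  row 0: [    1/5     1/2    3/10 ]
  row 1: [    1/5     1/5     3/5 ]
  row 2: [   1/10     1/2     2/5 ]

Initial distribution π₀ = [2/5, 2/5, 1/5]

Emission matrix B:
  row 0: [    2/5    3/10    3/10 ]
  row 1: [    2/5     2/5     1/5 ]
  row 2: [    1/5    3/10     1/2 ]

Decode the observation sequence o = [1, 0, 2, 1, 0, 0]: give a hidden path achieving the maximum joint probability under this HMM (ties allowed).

path = [0, 1, 2, 1, 2, 1]

t=0: δ = [1.200e-01, 1.600e-01, 6.000e-02]  (obs o_0=1)
t=1: δ = [1.280e-02, 2.400e-02, 1.920e-02]  ψ = [1, 0, 1]  (obs o_1=0)
t=2: δ = [1.440e-03, 1.920e-03, 7.200e-03]  ψ = [1, 2, 1]  (obs o_2=2)
t=3: δ = [2.160e-04, 1.440e-03, 8.640e-04]  ψ = [2, 2, 2]  (obs o_3=1)
t=4: δ = [1.152e-04, 1.728e-04, 1.728e-04]  ψ = [1, 2, 1]  (obs o_4=0)
t=5: δ = [1.382e-05, 3.456e-05, 2.074e-05]  ψ = [1, 2, 1]  (obs o_5=0)
backtrack: best end state = 1; path = [0, 1, 2, 1, 2, 1]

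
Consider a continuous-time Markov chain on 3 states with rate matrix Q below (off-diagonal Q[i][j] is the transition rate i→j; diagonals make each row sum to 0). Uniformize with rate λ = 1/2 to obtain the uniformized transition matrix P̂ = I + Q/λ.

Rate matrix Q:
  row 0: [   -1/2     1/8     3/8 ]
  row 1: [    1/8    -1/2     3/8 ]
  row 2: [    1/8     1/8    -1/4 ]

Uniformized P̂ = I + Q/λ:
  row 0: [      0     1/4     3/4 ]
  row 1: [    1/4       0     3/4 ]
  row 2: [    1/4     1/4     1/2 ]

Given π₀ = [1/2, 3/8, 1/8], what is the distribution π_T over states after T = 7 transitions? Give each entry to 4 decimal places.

t=0: π = [0.5000, 0.3750, 0.1250]
t=1: π = [0.1250, 0.1563, 0.7188]
t=2: π = [0.2188, 0.2109, 0.5703]
t=3: π = [0.1953, 0.1973, 0.6074]
t=4: π = [0.2012, 0.2007, 0.5981]
t=5: π = [0.1997, 0.1998, 0.6005]
t=6: π = [0.2001, 0.2000, 0.5999]
t=7: π = [0.2000, 0.2000, 0.6000]

π = [0.2000, 0.2000, 0.6000]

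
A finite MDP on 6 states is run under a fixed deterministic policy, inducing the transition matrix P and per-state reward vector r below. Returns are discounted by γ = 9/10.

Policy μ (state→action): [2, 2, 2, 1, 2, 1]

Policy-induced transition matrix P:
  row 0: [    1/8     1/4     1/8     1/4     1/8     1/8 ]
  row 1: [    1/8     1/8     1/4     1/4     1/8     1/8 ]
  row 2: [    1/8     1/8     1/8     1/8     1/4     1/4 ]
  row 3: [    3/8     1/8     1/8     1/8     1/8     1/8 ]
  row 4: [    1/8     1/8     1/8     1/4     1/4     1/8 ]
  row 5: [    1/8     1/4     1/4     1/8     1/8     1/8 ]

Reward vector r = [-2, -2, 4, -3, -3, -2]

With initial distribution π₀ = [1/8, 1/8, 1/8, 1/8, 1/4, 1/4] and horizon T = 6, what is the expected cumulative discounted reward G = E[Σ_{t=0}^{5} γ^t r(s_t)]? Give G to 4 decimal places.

t=0: π = [0.1250, 0.1250, 0.1250, 0.1250, 0.2500, 0.2500], E[r] = -1.6250, γ^t·E[r] = -1.625000, running G = -1.625000
t=1: π = [0.1563, 0.1719, 0.1719, 0.1875, 0.1719, 0.1406], E[r] = -1.3281, γ^t·E[r] = -1.195313, running G = -2.820313
t=2: π = [0.1719, 0.1621, 0.1641, 0.1875, 0.1680, 0.1465], E[r] = -1.3711, γ^t·E[r] = -1.110586, running G = -3.930898
t=3: π = [0.1719, 0.1648, 0.1636, 0.1877, 0.1665, 0.1455], E[r] = -1.3728, γ^t·E[r] = -1.000773, running G = -4.931672
t=4: π = [0.1719, 0.1647, 0.1638, 0.1879, 0.1663, 0.1454], E[r] = -1.3714, γ^t·E[r] = -0.899795, running G = -5.831466
t=5: π = [0.1720, 0.1647, 0.1638, 0.1879, 0.1663, 0.1455], E[r] = -1.3715, γ^t·E[r] = -0.809872, running G = -6.641338

G = -6.6413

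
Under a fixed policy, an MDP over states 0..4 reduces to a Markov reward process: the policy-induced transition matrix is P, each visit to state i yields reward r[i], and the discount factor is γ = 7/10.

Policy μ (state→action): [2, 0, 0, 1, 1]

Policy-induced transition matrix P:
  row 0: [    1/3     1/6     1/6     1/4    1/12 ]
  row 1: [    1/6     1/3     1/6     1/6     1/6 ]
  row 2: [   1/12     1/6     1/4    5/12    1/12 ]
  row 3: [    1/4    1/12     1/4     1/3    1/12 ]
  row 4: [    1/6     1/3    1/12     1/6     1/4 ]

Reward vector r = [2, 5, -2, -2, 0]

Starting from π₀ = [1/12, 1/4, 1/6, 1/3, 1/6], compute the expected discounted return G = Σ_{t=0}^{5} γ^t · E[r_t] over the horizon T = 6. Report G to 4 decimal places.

G = 1.3367

t=0: π = [0.0833, 0.2500, 0.1667, 0.3333, 0.1667], E[r] = 0.4167, γ^t·E[r] = 0.416667, running G = 0.416667
t=1: π = [0.1944, 0.2083, 0.1944, 0.2708, 0.1319], E[r] = 0.5000, γ^t·E[r] = 0.350000, running G = 0.766667
t=2: π = [0.2054, 0.2008, 0.1944, 0.2766, 0.1227], E[r] = 0.4728, γ^t·E[r] = 0.231672, running G = 0.998339
t=3: π = [0.2078, 0.1975, 0.1957, 0.2785, 0.1205], E[r] = 0.4548, γ^t·E[r] = 0.155984, running G = 1.154323
t=4: π = [0.2082, 0.1965, 0.1961, 0.2793, 0.1199], E[r] = 0.4478, γ^t·E[r] = 0.107515, running G = 1.261838
t=5: π = [0.2083, 0.1961, 0.1963, 0.2796, 0.1197], E[r] = 0.4454, γ^t·E[r] = 0.074852, running G = 1.336690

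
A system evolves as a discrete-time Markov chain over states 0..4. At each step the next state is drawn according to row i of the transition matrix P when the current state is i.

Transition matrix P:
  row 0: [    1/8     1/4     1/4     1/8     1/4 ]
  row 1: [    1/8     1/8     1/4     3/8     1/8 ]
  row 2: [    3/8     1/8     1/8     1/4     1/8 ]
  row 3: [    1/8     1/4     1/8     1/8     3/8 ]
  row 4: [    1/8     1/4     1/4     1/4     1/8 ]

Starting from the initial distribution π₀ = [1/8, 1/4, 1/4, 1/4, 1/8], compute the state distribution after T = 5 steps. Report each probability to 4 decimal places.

t=0: π = [0.1250, 0.2500, 0.2500, 0.2500, 0.1250]
t=1: π = [0.1875, 0.1875, 0.1875, 0.2344, 0.2031]
t=2: π = [0.1719, 0.2031, 0.1973, 0.2207, 0.2070]
t=3: π = [0.1743, 0.2000, 0.1978, 0.2263, 0.2017]
t=4: π = [0.1744, 0.2003, 0.1970, 0.2249, 0.2034]
t=5: π = [0.1742, 0.2003, 0.1973, 0.2251, 0.2030]

π = [0.1742, 0.2003, 0.1973, 0.2251, 0.2030]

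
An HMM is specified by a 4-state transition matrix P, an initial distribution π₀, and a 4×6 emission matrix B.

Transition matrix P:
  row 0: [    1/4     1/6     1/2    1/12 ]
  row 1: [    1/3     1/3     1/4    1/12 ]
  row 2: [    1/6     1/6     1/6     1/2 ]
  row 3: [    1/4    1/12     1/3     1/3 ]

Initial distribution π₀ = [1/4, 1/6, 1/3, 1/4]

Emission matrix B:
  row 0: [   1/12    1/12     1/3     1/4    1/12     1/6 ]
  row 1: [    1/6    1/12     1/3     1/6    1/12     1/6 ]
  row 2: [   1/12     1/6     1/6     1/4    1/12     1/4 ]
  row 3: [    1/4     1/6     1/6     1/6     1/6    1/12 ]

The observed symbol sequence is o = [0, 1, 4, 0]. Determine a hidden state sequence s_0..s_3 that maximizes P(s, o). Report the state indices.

path = [3, 2, 3, 3]

t=0: δ = [2.083e-02, 2.778e-02, 2.778e-02, 6.250e-02]  (obs o_0=0)
t=1: δ = [1.302e-03, 7.716e-04, 3.472e-03, 3.472e-03]  ψ = [3, 1, 3, 3]  (obs o_1=1)
t=2: δ = [7.234e-05, 4.823e-05, 9.645e-05, 2.894e-04]  ψ = [3, 2, 3, 2]  (obs o_2=4)
t=3: δ = [6.028e-06, 4.019e-06, 8.038e-06, 2.411e-05]  ψ = [3, 3, 3, 3]  (obs o_3=0)
backtrack: best end state = 3; path = [3, 2, 3, 3]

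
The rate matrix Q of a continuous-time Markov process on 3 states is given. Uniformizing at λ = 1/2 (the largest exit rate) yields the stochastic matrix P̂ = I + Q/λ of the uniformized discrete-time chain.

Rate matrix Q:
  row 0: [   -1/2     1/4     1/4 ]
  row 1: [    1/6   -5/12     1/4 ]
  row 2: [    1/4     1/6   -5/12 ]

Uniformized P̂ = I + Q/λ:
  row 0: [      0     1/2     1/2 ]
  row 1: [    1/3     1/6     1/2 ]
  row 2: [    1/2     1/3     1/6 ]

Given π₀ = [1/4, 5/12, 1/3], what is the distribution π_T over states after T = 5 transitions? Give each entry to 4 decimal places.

π = [0.2966, 0.3282, 0.3752]

t=0: π = [0.2500, 0.4167, 0.3333]
t=1: π = [0.3056, 0.3056, 0.3889]
t=2: π = [0.2963, 0.3333, 0.3704]
t=3: π = [0.2963, 0.3272, 0.3765]
t=4: π = [0.2973, 0.3282, 0.3745]
t=5: π = [0.2966, 0.3282, 0.3752]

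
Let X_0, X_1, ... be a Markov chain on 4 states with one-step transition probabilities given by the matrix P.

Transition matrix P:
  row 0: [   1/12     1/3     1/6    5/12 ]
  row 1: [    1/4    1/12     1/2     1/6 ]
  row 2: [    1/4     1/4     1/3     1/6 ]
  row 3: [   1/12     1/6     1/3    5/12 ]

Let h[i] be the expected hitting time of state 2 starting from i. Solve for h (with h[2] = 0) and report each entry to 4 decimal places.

h = [3.3355, 2.5304, 0.0000, 2.9137]

First-step conditioning: h[2] = 0; for i ≠ 2, h[i] = 1 + Σ_k P[i][k]·h[k].
  h[0] = 1 + 1/12·h[0] + 1/3·h[1] + 5/12·h[3]
  h[1] = 1 + 1/4·h[0] + 1/12·h[1] + 1/6·h[3]
  h[3] = 1 + 1/12·h[0] + 1/6·h[1] + 5/12·h[3]
Solving the 3×3 linear system over states ≠ 2 gives exactly h = [1044/313, 792/313, 0, 912/313] (h[2] = 0 is the target).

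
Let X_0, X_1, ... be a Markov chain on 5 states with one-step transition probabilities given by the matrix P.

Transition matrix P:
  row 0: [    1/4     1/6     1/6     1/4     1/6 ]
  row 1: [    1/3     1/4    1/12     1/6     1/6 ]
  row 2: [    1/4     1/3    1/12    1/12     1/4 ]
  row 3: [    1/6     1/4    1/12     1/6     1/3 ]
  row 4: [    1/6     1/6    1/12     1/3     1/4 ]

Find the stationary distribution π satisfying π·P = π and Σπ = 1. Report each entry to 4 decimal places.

π = [0.2312, 0.2201, 0.1026, 0.2158, 0.2304]

Balance equations π_j = Σ_i π_i·P[i][j]:
  π_0 = 1/4·π_0 + 1/3·π_1 + 1/4·π_2 + 1/6·π_3 + 1/6·π_4
  π_1 = 1/6·π_0 + 1/4·π_1 + 1/3·π_2 + 1/4·π_3 + 1/6·π_4
  π_2 = 1/6·π_0 + 1/12·π_1 + 1/12·π_2 + 1/12·π_3 + 1/12·π_4
  π_3 = 1/4·π_0 + 1/6·π_1 + 1/12·π_2 + 1/6·π_3 + 1/3·π_4
  normalize: π_0 + π_1 + π_2 + π_3 + π_4 = 1
Solving the linear system gives exactly π = [2359/10205, 2246/10205, 1047/10205, 2202/10205, 2351/10205].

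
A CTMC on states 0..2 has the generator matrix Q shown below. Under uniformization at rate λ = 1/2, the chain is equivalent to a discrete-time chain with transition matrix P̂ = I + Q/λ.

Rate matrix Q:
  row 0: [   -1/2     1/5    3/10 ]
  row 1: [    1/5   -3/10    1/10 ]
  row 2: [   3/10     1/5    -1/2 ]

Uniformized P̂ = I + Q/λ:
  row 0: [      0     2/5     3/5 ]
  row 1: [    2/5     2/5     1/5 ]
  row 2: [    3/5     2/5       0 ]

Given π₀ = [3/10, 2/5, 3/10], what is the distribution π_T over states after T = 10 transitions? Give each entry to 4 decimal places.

t=0: π = [0.3000, 0.4000, 0.3000]
t=1: π = [0.3400, 0.4000, 0.2600]
t=2: π = [0.3160, 0.4000, 0.2840]
t=3: π = [0.3304, 0.4000, 0.2696]
t=4: π = [0.3218, 0.4000, 0.2782]
t=5: π = [0.3269, 0.4000, 0.2731]
t=6: π = [0.3238, 0.4000, 0.2762]
t=7: π = [0.3257, 0.4000, 0.2743]
t=8: π = [0.3246, 0.4000, 0.2754]
t=9: π = [0.3253, 0.4000, 0.2747]
t=10: π = [0.3248, 0.4000, 0.2752]

π = [0.3248, 0.4000, 0.2752]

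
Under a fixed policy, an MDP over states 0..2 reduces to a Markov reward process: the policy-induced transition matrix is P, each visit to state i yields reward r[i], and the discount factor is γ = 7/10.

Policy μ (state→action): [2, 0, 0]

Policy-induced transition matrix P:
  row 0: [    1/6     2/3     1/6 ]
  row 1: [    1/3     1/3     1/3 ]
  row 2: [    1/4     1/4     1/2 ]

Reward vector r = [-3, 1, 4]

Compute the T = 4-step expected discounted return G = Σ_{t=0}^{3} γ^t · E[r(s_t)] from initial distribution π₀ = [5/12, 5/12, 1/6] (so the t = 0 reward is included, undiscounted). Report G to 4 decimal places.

G = 1.2532

t=0: π = [0.4167, 0.4167, 0.1667], E[r] = -0.1667, γ^t·E[r] = -0.166667, running G = -0.166667
t=1: π = [0.2500, 0.4583, 0.2917], E[r] = 0.8750, γ^t·E[r] = 0.612500, running G = 0.445833
t=2: π = [0.2674, 0.3924, 0.3403], E[r] = 0.9514, γ^t·E[r] = 0.466181, running G = 0.912014
t=3: π = [0.2604, 0.3941, 0.3455], E[r] = 0.9948, γ^t·E[r] = 0.341214, running G = 1.253227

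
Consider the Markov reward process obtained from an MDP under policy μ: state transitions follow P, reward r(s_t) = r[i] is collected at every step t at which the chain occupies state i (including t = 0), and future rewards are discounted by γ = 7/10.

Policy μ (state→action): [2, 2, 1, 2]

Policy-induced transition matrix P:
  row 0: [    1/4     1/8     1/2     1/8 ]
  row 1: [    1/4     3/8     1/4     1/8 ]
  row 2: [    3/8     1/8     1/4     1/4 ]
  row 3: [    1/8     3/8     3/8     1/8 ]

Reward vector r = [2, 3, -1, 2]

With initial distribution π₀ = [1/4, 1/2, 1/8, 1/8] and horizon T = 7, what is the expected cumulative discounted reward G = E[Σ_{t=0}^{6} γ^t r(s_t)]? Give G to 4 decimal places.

t=0: π = [0.2500, 0.5000, 0.1250, 0.1250], E[r] = 2.1250, γ^t·E[r] = 2.125000, running G = 2.125000
t=1: π = [0.2500, 0.2813, 0.3281, 0.1406], E[r] = 1.2969, γ^t·E[r] = 0.907813, running G = 3.032813
t=2: π = [0.2734, 0.2305, 0.3301, 0.1660], E[r] = 1.2402, γ^t·E[r] = 0.607715, running G = 3.640527
t=3: π = [0.2705, 0.2241, 0.3391, 0.1663], E[r] = 1.2068, γ^t·E[r] = 0.413928, running G = 4.054455
t=4: π = [0.2716, 0.2226, 0.3384, 0.1674], E[r] = 1.2074, γ^t·E[r] = 0.289889, running G = 4.344344
t=5: π = [0.2714, 0.2225, 0.3388, 0.1673], E[r] = 1.2060, γ^t·E[r] = 0.202696, running G = 4.547040
t=6: π = [0.2714, 0.2224, 0.3388, 0.1674], E[r] = 1.2062, γ^t·E[r] = 0.141906, running G = 4.688946

G = 4.6889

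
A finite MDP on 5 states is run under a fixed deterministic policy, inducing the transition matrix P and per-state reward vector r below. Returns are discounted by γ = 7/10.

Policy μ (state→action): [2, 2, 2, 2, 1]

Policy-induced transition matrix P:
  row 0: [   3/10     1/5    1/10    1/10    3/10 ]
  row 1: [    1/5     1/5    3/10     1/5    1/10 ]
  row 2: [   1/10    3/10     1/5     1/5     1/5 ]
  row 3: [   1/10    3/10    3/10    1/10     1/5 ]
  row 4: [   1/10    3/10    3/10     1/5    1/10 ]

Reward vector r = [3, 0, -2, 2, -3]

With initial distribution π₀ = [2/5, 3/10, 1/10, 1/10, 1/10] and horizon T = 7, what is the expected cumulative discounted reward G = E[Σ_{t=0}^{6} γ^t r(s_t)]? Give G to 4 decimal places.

t=0: π = [0.4000, 0.3000, 0.1000, 0.1000, 0.1000], E[r] = 0.9000, γ^t·E[r] = 0.900000, running G = 0.900000
t=1: π = [0.2100, 0.2300, 0.2100, 0.1500, 0.2000], E[r] = -0.0900, γ^t·E[r] = -0.063000, running G = 0.837000
t=2: π = [0.1650, 0.2560, 0.2370, 0.1640, 0.1780], E[r] = -0.1850, γ^t·E[r] = -0.090650, running G = 0.746350
t=3: π = [0.1586, 0.2579, 0.2433, 0.1671, 0.1731], E[r] = -0.1959, γ^t·E[r] = -0.067194, running G = 0.679156
t=4: π = [0.1575, 0.2584, 0.2440, 0.1674, 0.1728], E[r] = -0.1988, γ^t·E[r] = -0.047729, running G = 0.631427
t=5: π = [0.1573, 0.2584, 0.2441, 0.1675, 0.1726], E[r] = -0.1991, γ^t·E[r] = -0.033463, running G = 0.597964
t=6: π = [0.1573, 0.2584, 0.2441, 0.1675, 0.1726], E[r] = -0.1992, γ^t·E[r] = -0.023432, running G = 0.574531

G = 0.5745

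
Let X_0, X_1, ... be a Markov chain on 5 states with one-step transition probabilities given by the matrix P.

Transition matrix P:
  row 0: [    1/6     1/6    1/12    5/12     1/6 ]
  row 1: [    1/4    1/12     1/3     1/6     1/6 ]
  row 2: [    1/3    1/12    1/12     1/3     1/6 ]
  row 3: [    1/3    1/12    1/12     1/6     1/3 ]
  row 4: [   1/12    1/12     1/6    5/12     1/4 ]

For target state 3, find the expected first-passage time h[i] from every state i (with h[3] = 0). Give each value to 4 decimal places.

First-step conditioning: h[3] = 0; for i ≠ 3, h[i] = 1 + Σ_k P[i][k]·h[k].
  h[0] = 1 + 1/6·h[0] + 1/6·h[1] + 1/12·h[2] + 1/6·h[4]
  h[1] = 1 + 1/4·h[0] + 1/12·h[1] + 1/3·h[2] + 1/6·h[4]
  h[2] = 1 + 1/3·h[0] + 1/12·h[1] + 1/12·h[2] + 1/6·h[4]
  h[4] = 1 + 1/12·h[0] + 1/12·h[1] + 1/6·h[2] + 1/4·h[4]
Solving the 4×4 linear system over states ≠ 3 gives exactly h = [20988/7835, 26136/7835, 22308/7835, 0, 4128/1567] (h[3] = 0 is the target).

h = [2.6787, 3.3358, 2.8472, 0.0000, 2.6343]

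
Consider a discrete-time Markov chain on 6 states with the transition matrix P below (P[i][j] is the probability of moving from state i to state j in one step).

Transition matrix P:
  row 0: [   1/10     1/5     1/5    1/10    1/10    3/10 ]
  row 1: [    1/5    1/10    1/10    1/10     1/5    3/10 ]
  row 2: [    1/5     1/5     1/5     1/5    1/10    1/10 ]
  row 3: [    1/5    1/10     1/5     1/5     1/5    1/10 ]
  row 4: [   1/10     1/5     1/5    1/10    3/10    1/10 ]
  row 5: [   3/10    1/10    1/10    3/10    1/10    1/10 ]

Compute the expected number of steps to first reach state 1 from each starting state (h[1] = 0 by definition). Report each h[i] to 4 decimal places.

h = [6.0082, 0.0000, 5.9415, 6.5275, 5.8600, 6.6010]

First-step conditioning: h[1] = 0; for i ≠ 1, h[i] = 1 + Σ_k P[i][k]·h[k].
  h[0] = 1 + 1/10·h[0] + 1/5·h[2] + 1/10·h[3] + 1/10·h[4] + 3/10·h[5]
  h[2] = 1 + 1/5·h[0] + 1/5·h[2] + 1/5·h[3] + 1/10·h[4] + 1/10·h[5]
  h[3] = 1 + 1/5·h[0] + 1/5·h[2] + 1/5·h[3] + 1/5·h[4] + 1/10·h[5]
  h[4] = 1 + 1/10·h[0] + 1/5·h[2] + 1/10·h[3] + 3/10·h[4] + 1/10·h[5]
  h[5] = 1 + 3/10·h[0] + 1/10·h[2] + 3/10·h[3] + 1/10·h[4] + 1/10·h[5]
Solving the 5×5 linear system over states ≠ 1 gives exactly h = [8838/1471, 0, 8740/1471, 9602/1471, 8620/1471, 9710/1471] (h[1] = 0 is the target).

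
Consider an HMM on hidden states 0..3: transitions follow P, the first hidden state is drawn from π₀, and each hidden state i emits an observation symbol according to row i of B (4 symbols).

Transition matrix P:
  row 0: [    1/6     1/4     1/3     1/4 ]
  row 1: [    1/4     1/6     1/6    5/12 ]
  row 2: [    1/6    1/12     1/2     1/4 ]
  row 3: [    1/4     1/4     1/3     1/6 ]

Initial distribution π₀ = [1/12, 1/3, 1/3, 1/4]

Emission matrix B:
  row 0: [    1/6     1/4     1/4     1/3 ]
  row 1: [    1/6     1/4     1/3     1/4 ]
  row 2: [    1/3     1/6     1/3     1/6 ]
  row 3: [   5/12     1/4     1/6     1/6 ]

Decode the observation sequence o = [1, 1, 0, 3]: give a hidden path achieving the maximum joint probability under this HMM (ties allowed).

path = [1, 3, 2, 2]

t=0: δ = [2.083e-02, 8.333e-02, 5.556e-02, 6.250e-02]  (obs o_0=1)
t=1: δ = [5.208e-03, 3.906e-03, 4.630e-03, 8.681e-03]  ψ = [1, 3, 2, 1]  (obs o_1=1)
t=2: δ = [3.617e-04, 3.617e-04, 9.645e-04, 6.782e-04]  ψ = [3, 3, 3, 1]  (obs o_2=0)
t=3: δ = [5.651e-05, 4.239e-05, 8.038e-05, 4.019e-05]  ψ = [3, 3, 2, 2]  (obs o_3=3)
backtrack: best end state = 2; path = [1, 3, 2, 2]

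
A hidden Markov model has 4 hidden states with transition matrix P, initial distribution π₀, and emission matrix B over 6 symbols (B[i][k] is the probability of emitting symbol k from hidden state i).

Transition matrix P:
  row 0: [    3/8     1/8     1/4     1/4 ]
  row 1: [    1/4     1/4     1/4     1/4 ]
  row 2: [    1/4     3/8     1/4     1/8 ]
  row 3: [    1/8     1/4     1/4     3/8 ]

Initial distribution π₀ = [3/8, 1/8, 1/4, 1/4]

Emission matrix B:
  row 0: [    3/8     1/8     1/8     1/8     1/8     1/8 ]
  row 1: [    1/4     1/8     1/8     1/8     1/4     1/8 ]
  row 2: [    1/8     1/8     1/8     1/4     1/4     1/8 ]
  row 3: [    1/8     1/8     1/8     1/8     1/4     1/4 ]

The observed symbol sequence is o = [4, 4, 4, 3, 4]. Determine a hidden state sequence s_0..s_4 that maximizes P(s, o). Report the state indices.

t=0: δ = [4.688e-02, 3.125e-02, 6.250e-02, 6.250e-02]  (obs o_0=4)
t=1: δ = [2.197e-03, 5.859e-03, 3.906e-03, 5.859e-03]  ψ = [0, 2, 2, 3]  (obs o_1=4)
t=2: δ = [1.831e-04, 3.662e-04, 3.662e-04, 5.493e-04]  ψ = [1, 1, 1, 3]  (obs o_2=4)
t=3: δ = [1.144e-05, 1.717e-05, 3.433e-05, 2.575e-05]  ψ = [1, 2, 3, 3]  (obs o_3=3)
t=4: δ = [1.073e-06, 3.219e-06, 2.146e-06, 2.414e-06]  ψ = [2, 2, 2, 3]  (obs o_4=4)
backtrack: best end state = 1; path = [3, 3, 3, 2, 1]

path = [3, 3, 3, 2, 1]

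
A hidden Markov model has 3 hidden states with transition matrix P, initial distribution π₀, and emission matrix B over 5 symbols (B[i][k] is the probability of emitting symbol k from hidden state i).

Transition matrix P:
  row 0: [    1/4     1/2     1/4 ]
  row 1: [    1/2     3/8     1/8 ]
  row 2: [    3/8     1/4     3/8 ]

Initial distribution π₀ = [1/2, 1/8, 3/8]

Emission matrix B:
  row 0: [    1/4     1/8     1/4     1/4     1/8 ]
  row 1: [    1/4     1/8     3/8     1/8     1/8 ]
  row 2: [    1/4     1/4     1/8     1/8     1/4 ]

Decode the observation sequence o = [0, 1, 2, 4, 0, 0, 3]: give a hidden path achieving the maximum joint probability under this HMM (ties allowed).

t=0: δ = [1.250e-01, 3.125e-02, 9.375e-02]  (obs o_0=0)
t=1: δ = [4.395e-03, 7.812e-03, 8.789e-03]  ψ = [2, 0, 2]  (obs o_1=1)
t=2: δ = [9.766e-04, 1.099e-03, 4.120e-04]  ψ = [1, 1, 2]  (obs o_2=2)
t=3: δ = [6.866e-05, 6.104e-05, 6.104e-05]  ψ = [1, 0, 0]  (obs o_3=4)
t=4: δ = [7.629e-06, 8.583e-06, 5.722e-06]  ψ = [1, 0, 2]  (obs o_4=0)
t=5: δ = [1.073e-06, 9.537e-07, 5.364e-07]  ψ = [1, 0, 2]  (obs o_5=0)
t=6: δ = [1.192e-07, 6.706e-08, 3.353e-08]  ψ = [1, 0, 0]  (obs o_6=3)
backtrack: best end state = 0; path = [0, 1, 0, 1, 0, 1, 0]

path = [0, 1, 0, 1, 0, 1, 0]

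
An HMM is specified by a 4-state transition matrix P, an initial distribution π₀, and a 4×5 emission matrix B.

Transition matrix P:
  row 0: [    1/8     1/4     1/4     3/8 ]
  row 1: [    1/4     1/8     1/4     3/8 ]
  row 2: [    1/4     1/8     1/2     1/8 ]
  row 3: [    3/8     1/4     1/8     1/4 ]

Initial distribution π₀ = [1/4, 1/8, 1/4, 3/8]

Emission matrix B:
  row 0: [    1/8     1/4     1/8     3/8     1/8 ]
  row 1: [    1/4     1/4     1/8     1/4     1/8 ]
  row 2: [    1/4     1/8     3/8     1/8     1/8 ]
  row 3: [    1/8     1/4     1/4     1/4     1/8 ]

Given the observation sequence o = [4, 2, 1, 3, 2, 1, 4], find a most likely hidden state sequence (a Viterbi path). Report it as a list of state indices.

t=0: δ = [3.125e-02, 1.562e-02, 3.125e-02, 4.688e-02]  (obs o_0=4)
t=1: δ = [2.197e-03, 1.465e-03, 5.859e-03, 2.930e-03]  ψ = [3, 3, 2, 0]  (obs o_1=2)
t=2: δ = [3.662e-04, 1.831e-04, 3.662e-04, 2.060e-04]  ψ = [2, 2, 2, 0]  (obs o_2=1)
t=3: δ = [3.433e-05, 2.289e-05, 2.289e-05, 3.433e-05]  ψ = [2, 0, 2, 0]  (obs o_3=3)
t=4: δ = [1.609e-06, 1.073e-06, 4.292e-06, 3.219e-06]  ψ = [3, 0, 2, 0]  (obs o_4=2)
t=5: δ = [3.017e-07, 2.012e-07, 2.682e-07, 2.012e-07]  ψ = [3, 3, 2, 3]  (obs o_5=1)
t=6: δ = [9.430e-09, 9.430e-09, 1.676e-08, 1.414e-08]  ψ = [3, 0, 2, 0]  (obs o_6=4)
backtrack: best end state = 2; path = [2, 2, 2, 2, 2, 2, 2]

path = [2, 2, 2, 2, 2, 2, 2]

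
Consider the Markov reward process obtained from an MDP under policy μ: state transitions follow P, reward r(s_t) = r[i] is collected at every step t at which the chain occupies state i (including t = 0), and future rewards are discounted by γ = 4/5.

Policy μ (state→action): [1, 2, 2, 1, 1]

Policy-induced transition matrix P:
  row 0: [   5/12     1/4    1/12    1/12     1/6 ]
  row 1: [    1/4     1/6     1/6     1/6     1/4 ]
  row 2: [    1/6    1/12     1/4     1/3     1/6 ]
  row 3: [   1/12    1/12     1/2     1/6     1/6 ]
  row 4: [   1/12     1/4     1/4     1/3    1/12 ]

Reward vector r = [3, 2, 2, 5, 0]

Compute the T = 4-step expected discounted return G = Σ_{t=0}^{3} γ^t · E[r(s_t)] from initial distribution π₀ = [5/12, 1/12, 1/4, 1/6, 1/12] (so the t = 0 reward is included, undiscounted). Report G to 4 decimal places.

t=0: π = [0.4167, 0.0833, 0.2500, 0.1667, 0.0833], E[r] = 2.7500, γ^t·E[r] = 2.750000, running G = 2.750000
t=1: π = [0.2569, 0.1736, 0.2153, 0.1875, 0.1667], E[r] = 2.4861, γ^t·E[r] = 1.988889, running G = 4.738889
t=2: π = [0.2159, 0.1684, 0.2396, 0.2089, 0.1672], E[r] = 2.5081, γ^t·E[r] = 1.605185, running G = 6.344074
t=3: π = [0.2033, 0.1612, 0.2522, 0.2165, 0.1668], E[r] = 2.5192, γ^t·E[r] = 1.289852, running G = 7.633926

G = 7.6339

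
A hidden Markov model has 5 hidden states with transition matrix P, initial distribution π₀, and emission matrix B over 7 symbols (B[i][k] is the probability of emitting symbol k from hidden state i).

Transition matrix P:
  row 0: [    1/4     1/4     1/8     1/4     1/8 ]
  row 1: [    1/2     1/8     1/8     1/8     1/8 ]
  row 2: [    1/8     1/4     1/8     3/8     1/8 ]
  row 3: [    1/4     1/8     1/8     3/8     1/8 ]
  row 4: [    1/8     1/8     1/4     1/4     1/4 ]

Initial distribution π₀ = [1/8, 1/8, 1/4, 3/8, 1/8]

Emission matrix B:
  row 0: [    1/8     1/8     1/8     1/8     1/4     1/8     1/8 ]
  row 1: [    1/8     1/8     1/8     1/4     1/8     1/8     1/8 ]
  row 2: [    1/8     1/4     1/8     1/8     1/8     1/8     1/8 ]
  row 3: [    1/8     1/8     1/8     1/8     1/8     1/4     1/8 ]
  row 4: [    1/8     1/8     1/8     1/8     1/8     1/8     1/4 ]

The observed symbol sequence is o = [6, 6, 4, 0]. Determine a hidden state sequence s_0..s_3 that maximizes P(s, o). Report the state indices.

t=0: δ = [1.562e-02, 1.562e-02, 3.125e-02, 4.688e-02, 3.125e-02]  (obs o_0=6)
t=1: δ = [1.465e-03, 9.766e-04, 9.766e-04, 2.197e-03, 1.953e-03]  ψ = [3, 2, 4, 3, 4]  (obs o_1=6)
t=2: δ = [1.373e-04, 4.578e-05, 6.104e-05, 1.030e-04, 6.104e-05]  ψ = [3, 0, 4, 3, 4]  (obs o_2=4)
t=3: δ = [4.292e-06, 4.292e-06, 2.146e-06, 4.828e-06, 2.146e-06]  ψ = [0, 0, 0, 3, 0]  (obs o_3=0)
backtrack: best end state = 3; path = [3, 3, 3, 3]

path = [3, 3, 3, 3]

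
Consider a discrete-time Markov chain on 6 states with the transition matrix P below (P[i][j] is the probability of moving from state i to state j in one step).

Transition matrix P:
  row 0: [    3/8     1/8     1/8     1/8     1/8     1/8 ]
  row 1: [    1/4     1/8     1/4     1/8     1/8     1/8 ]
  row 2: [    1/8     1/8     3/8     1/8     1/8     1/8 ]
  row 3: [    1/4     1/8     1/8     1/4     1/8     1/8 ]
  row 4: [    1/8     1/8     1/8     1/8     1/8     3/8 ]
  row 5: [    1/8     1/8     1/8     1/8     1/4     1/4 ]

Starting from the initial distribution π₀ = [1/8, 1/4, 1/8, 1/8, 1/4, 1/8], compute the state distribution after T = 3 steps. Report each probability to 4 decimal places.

π = [0.2107, 0.1250, 0.1875, 0.1428, 0.1482, 0.1858]

t=0: π = [0.1250, 0.2500, 0.1250, 0.1250, 0.2500, 0.1250]
t=1: π = [0.2031, 0.1250, 0.1875, 0.1406, 0.1406, 0.2031]
t=2: π = [0.2090, 0.1250, 0.1875, 0.1426, 0.1504, 0.1855]
t=3: π = [0.2107, 0.1250, 0.1875, 0.1428, 0.1482, 0.1858]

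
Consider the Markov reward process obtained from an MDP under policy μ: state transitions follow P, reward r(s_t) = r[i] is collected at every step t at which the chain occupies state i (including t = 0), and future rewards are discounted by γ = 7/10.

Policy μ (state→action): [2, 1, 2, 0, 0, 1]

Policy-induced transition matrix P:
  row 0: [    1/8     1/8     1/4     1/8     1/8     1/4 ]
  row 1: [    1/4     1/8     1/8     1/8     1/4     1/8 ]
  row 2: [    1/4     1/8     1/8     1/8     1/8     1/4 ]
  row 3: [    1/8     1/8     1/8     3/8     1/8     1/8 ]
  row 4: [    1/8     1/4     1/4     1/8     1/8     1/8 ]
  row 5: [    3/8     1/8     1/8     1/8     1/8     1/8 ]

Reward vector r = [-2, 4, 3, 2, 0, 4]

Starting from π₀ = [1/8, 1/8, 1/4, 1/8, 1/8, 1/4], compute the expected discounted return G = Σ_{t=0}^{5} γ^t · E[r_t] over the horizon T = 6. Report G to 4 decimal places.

G = 5.4409

t=0: π = [0.1250, 0.1250, 0.2500, 0.1250, 0.1250, 0.2500], E[r] = 2.2500, γ^t·E[r] = 2.250000, running G = 2.250000
t=1: π = [0.2344, 0.1406, 0.1563, 0.1563, 0.1406, 0.1719], E[r] = 1.5625, γ^t·E[r] = 1.093750, running G = 3.343750
t=2: π = [0.2051, 0.1426, 0.1719, 0.1641, 0.1426, 0.1738], E[r] = 1.6992, γ^t·E[r] = 0.832617, running G = 4.176367
t=3: π = [0.2078, 0.1428, 0.1685, 0.1660, 0.1428, 0.1721], E[r] = 1.6816, γ^t·E[r] = 0.576803, running G = 4.753170
t=4: π = [0.2069, 0.1429, 0.1688, 0.1665, 0.1429, 0.1720], E[r] = 1.6851, γ^t·E[r] = 0.404597, running G = 5.157767
t=5: π = [0.2070, 0.1429, 0.1687, 0.1666, 0.1429, 0.1720], E[r] = 1.6848, γ^t·E[r] = 0.283164, running G = 5.440931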